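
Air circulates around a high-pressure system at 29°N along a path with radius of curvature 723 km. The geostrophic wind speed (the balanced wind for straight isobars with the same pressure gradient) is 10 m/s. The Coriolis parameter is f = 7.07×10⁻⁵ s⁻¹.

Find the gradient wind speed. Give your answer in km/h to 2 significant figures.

Around a high, pressure-gradient force acts outward with centrifugal, so Coriolis balances both:
fV = (1/ρ)|∂P/∂n| + V²/R  →  V² − fR·V + fR·V_g = 0
With fR = 7.07×10⁻⁵ × 723×10³ m = 51.1 m/s:
V = [fR − √((fR)² − 4 fR V_g)]/2 = [51.1 − √(51.1² − 4×51.1×10)]/2 = 13.6 m/s
Supergeostrophic (V > V_g = 10 m/s), as expected around a high.
Converting: 13.6 m/s × 3.6 = 49 km/h

49 km/h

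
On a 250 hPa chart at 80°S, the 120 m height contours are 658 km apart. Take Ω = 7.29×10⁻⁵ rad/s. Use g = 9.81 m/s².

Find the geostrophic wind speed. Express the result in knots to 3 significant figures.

Coriolis parameter at 80°S:
f = 2Ω sin φ = 2 × 7.29×10⁻⁵ × sin 80° = 1.44×10⁻⁴ s⁻¹
Height gradient: |∂Z/∂n| = 120 m / 658000 m = 1.82×10⁻⁴
On a pressure surface, geostrophic balance gives V_g = (g/f)|∂Z/∂n|:
V_g = 9.81 × 1.82×10⁻⁴ / 1.44×10⁻⁴ = 12.5 m/s
Converting: 12.5 m/s × 1.944 = 24.2 knots

24.2 knots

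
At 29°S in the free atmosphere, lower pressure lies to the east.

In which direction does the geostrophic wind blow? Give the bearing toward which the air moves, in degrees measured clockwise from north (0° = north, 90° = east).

000°

The pressure-gradient force points toward the east (bearing 090°).
Geostrophic balance: in the Southern Hemisphere the Coriolis force deflects motion to the left, so the geostrophic wind blows 90° to the left of the pressure-gradient force (low pressure on the right).
Rotating 090° by 90° counterclockwise gives 000° — the wind blows toward the north.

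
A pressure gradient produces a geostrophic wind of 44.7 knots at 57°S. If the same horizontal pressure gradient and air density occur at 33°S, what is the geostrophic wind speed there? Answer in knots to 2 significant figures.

69 knots

With the same pressure gradient and density, V_g ∝ 1/f ∝ 1/sin φ.
V₂ = V₁ · sin φ₁ / sin φ₂ = 44.7 × sin 57° / sin 33°
V₂ = 44.7 × 0.8387/0.5446 = 69 knots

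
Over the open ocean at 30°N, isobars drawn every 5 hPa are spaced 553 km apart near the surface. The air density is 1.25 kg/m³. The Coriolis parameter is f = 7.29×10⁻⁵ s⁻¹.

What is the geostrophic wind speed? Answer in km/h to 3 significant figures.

35.7 km/h

Pressure gradient: |∂P/∂n| = 500 Pa / 553000 m = 9.04×10⁻⁴ Pa/m
Geostrophic balance (pressure-gradient force = Coriolis force):
V_g = (1/(fρ)) |∂P/∂n| = 9.04×10⁻⁴ / (7.29×10⁻⁵ × 1.25) = 9.92 m/s
Converting: 9.92 m/s × 3.6 = 35.7 km/h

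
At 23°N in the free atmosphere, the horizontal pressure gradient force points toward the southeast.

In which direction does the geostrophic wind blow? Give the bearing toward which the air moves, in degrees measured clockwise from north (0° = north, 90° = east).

225°

The pressure-gradient force points toward the southeast (bearing 135°).
Geostrophic balance: in the Northern Hemisphere the Coriolis force deflects motion to the right, so the geostrophic wind blows 90° to the right of the pressure-gradient force (low pressure on the left).
Rotating 135° by 90° clockwise gives 225° — the wind blows toward the southwest.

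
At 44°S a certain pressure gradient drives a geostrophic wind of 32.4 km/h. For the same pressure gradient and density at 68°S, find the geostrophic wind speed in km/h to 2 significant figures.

With the same pressure gradient and density, V_g ∝ 1/f ∝ 1/sin φ.
V₂ = V₁ · sin φ₁ / sin φ₂ = 32.4 × sin 44° / sin 68°
V₂ = 32.4 × 0.6947/0.9272 = 24 km/h

24 km/h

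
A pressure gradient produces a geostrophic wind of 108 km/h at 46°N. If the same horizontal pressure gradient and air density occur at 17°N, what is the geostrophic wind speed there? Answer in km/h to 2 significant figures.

With the same pressure gradient and density, V_g ∝ 1/f ∝ 1/sin φ.
V₂ = V₁ · sin φ₁ / sin φ₂ = 108 × sin 46° / sin 17°
V₂ = 108 × 0.7193/0.2924 = 270 km/h

270 km/h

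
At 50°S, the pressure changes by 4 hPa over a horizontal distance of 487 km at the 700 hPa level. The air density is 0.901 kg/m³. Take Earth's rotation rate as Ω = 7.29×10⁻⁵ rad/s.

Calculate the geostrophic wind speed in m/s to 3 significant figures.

8.16 m/s

Coriolis parameter at 50°S:
f = 2Ω sin φ = 2 × 7.29×10⁻⁵ × sin 50° = 1.12×10⁻⁴ s⁻¹
Pressure gradient: |∂P/∂n| = 400 Pa / 487000 m = 8.21×10⁻⁴ Pa/m
Geostrophic balance (pressure-gradient force = Coriolis force):
V_g = (1/(fρ)) |∂P/∂n| = 8.21×10⁻⁴ / (1.12×10⁻⁴ × 0.901) = 8.16 m/s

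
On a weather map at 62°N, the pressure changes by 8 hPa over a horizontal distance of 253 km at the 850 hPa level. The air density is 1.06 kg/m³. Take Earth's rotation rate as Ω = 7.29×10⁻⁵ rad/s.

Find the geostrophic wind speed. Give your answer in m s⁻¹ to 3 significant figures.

23.2 m s⁻¹

Coriolis parameter at 62°N:
f = 2Ω sin φ = 2 × 7.29×10⁻⁵ × sin 62° = 1.29×10⁻⁴ s⁻¹
Pressure gradient: |∂P/∂n| = 800 Pa / 253000 m = 3.16×10⁻³ Pa/m
Geostrophic balance (pressure-gradient force = Coriolis force):
V_g = (1/(fρ)) |∂P/∂n| = 3.16×10⁻³ / (1.29×10⁻⁴ × 1.06) = 23.2 m/s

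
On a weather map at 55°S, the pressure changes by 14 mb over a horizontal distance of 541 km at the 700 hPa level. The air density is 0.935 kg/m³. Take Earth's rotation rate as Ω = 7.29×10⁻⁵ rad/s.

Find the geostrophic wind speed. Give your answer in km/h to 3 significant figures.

83.4 km/h

Coriolis parameter at 55°S:
f = 2Ω sin φ = 2 × 7.29×10⁻⁵ × sin 55° = 1.19×10⁻⁴ s⁻¹
Pressure gradient: |∂P/∂n| = 1400 Pa / 541000 m = 2.59×10⁻³ Pa/m
Geostrophic balance (pressure-gradient force = Coriolis force):
V_g = (1/(fρ)) |∂P/∂n| = 2.59×10⁻³ / (1.19×10⁻⁴ × 0.935) = 23.2 m/s
Converting: 23.2 m/s × 3.6 = 83.4 km/h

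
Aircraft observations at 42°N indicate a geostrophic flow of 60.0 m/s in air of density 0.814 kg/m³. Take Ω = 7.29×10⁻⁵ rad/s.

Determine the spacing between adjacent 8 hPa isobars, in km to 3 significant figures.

168 km

Coriolis parameter at 42°N:
f = 2Ω sin φ = 2 × 7.29×10⁻⁵ × sin 42° = 9.76×10⁻⁵ s⁻¹
Geostrophic balance rearranged: |∂P/∂n| = f ρ V_g
|∂P/∂n| = 9.76×10⁻⁵ × 0.814 × 60.0 = 4.76×10⁻³ Pa/m
Isobar spacing: Δn = ΔP/|∂P/∂n| = 800 Pa / 4.76×10⁻³ Pa/m = 167898 m ≈ 168 km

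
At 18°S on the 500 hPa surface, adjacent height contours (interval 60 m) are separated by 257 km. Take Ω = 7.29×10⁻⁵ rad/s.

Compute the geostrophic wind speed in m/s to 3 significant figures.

50.8 m/s

Coriolis parameter at 18°S:
f = 2Ω sin φ = 2 × 7.29×10⁻⁵ × sin 18° = 4.51×10⁻⁵ s⁻¹
Height gradient: |∂Z/∂n| = 60 m / 257000 m = 2.33×10⁻⁴
On a pressure surface, geostrophic balance gives V_g = (g/f)|∂Z/∂n|:
V_g = 9.81 × 2.33×10⁻⁴ / 4.51×10⁻⁵ = 50.8 m/s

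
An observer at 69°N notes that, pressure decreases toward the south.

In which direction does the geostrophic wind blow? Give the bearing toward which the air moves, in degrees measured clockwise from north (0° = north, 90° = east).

270°

The pressure-gradient force points toward the south (bearing 180°).
Geostrophic balance: in the Northern Hemisphere the Coriolis force deflects motion to the right, so the geostrophic wind blows 90° to the right of the pressure-gradient force (low pressure on the left).
Rotating 180° by 90° clockwise gives 270° — the wind blows toward the west.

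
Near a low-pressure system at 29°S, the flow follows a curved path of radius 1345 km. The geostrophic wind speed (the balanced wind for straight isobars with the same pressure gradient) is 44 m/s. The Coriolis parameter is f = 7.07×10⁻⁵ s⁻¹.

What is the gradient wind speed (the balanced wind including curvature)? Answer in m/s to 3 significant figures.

32.7 m/s

Around a low, centrifugal force acts outward with Coriolis, so pressure-gradient force balances both:
(1/ρ)|∂P/∂n| = fV + V²/R  →  V² + fR·V − fR·V_g = 0
With fR = 7.07×10⁻⁵ × 1345×10³ m = 95.1 m/s:
V = [−fR + √((fR)² + 4 fR V_g)]/2 = [−95.1 + √(95.1² + 4×95.1×44)]/2 = 32.7 m/s
Subgeostrophic (V < V_g = 44 m/s), as expected around a low.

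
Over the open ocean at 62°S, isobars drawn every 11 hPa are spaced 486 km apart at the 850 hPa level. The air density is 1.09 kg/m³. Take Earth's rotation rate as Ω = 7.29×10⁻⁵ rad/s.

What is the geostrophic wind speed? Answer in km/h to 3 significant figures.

58.1 km/h

Coriolis parameter at 62°S:
f = 2Ω sin φ = 2 × 7.29×10⁻⁵ × sin 62° = 1.29×10⁻⁴ s⁻¹
Pressure gradient: |∂P/∂n| = 1100 Pa / 486000 m = 2.26×10⁻³ Pa/m
Geostrophic balance (pressure-gradient force = Coriolis force):
V_g = (1/(fρ)) |∂P/∂n| = 2.26×10⁻³ / (1.29×10⁻⁴ × 1.09) = 16.1 m/s
Converting: 16.1 m/s × 3.6 = 58.1 km/h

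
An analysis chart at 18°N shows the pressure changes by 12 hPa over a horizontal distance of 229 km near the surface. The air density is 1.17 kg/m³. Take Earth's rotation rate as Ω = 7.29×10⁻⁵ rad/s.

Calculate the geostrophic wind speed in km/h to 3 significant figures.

358 km/h

Coriolis parameter at 18°N:
f = 2Ω sin φ = 2 × 7.29×10⁻⁵ × sin 18° = 4.51×10⁻⁵ s⁻¹
Pressure gradient: |∂P/∂n| = 1200 Pa / 229000 m = 5.24×10⁻³ Pa/m
Geostrophic balance (pressure-gradient force = Coriolis force):
V_g = (1/(fρ)) |∂P/∂n| = 5.24×10⁻³ / (4.51×10⁻⁵ × 1.17) = 99.4 m/s
Converting: 99.4 m/s × 3.6 = 358 km/h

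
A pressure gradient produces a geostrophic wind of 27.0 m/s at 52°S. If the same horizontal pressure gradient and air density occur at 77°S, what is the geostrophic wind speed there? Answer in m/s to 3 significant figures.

With the same pressure gradient and density, V_g ∝ 1/f ∝ 1/sin φ.
V₂ = V₁ · sin φ₁ / sin φ₂ = 27.0 × sin 52° / sin 77°
V₂ = 27.0 × 0.7880/0.9744 = 21.8 m/s

21.8 m/s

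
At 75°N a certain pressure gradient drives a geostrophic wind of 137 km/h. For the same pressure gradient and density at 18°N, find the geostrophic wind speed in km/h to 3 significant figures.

With the same pressure gradient and density, V_g ∝ 1/f ∝ 1/sin φ.
V₂ = V₁ · sin φ₁ / sin φ₂ = 137 × sin 75° / sin 18°
V₂ = 137 × 0.9659/0.3090 = 428 km/h

428 km/h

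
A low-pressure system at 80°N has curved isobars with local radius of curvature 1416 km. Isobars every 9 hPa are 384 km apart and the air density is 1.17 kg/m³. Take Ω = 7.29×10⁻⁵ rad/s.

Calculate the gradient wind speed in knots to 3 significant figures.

Coriolis parameter at 80°N:
f = 2Ω sin φ = 2 × 7.29×10⁻⁵ × sin 80° = 1.44×10⁻⁴ s⁻¹
Pressure gradient: |∂P/∂n| = 900 Pa / 384000 m = 2.34×10⁻³ Pa/m
Geostrophic speed: V_g = |∂P/∂n|/(fρ) = 2.34×10⁻³/(1.44×10⁻⁴ × 1.17) = 14.0 m/s
Around a low, centrifugal force acts outward with Coriolis, so pressure-gradient force balances both:
(1/ρ)|∂P/∂n| = fV + V²/R  →  V² + fR·V − fR·V_g = 0
With fR = 1.44×10⁻⁴ × 1416×10³ m = 203 m/s:
V = [−fR + √((fR)² + 4 fR V_g)]/2 = [−203 + √(203² + 4×203×14)]/2 = 13.1 m/s
Subgeostrophic (V < V_g = 14 m/s), as expected around a low.
Converting: 13.1 m/s × 1.944 = 25.5 knots

25.5 knots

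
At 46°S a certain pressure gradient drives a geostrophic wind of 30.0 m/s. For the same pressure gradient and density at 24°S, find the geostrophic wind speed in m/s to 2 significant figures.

With the same pressure gradient and density, V_g ∝ 1/f ∝ 1/sin φ.
V₂ = V₁ · sin φ₁ / sin φ₂ = 30.0 × sin 46° / sin 24°
V₂ = 30.0 × 0.7193/0.4067 = 53 m/s

53 m/s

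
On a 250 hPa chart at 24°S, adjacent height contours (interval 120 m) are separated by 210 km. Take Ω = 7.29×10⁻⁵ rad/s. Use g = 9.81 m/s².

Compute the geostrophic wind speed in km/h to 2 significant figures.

Coriolis parameter at 24°S:
f = 2Ω sin φ = 2 × 7.29×10⁻⁵ × sin 24° = 5.93×10⁻⁵ s⁻¹
Height gradient: |∂Z/∂n| = 120 m / 210000 m = 5.71×10⁻⁴
On a pressure surface, geostrophic balance gives V_g = (g/f)|∂Z/∂n|:
V_g = 9.81 × 5.71×10⁻⁴ / 5.93×10⁻⁵ = 94.5 m/s
Converting: 94.5 m/s × 3.6 = 340 km/h

340 km/h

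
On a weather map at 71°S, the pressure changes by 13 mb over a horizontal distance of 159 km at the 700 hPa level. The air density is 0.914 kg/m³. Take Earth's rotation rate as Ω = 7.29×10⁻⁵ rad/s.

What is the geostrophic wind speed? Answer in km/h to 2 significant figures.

230 km/h

Coriolis parameter at 71°S:
f = 2Ω sin φ = 2 × 7.29×10⁻⁵ × sin 71° = 1.38×10⁻⁴ s⁻¹
Pressure gradient: |∂P/∂n| = 1300 Pa / 159000 m = 8.18×10⁻³ Pa/m
Geostrophic balance (pressure-gradient force = Coriolis force):
V_g = (1/(fρ)) |∂P/∂n| = 8.18×10⁻³ / (1.38×10⁻⁴ × 0.914) = 64.9 m/s
Converting: 64.9 m/s × 3.6 = 230 km/h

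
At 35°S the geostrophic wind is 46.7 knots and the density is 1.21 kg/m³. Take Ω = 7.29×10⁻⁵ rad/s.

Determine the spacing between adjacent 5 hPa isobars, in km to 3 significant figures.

Coriolis parameter at 35°S:
f = 2Ω sin φ = 2 × 7.29×10⁻⁵ × sin 35° = 8.36×10⁻⁵ s⁻¹
Wind speed in SI: 46.7 knots = 24.0 m/s
Geostrophic balance rearranged: |∂P/∂n| = f ρ V_g
|∂P/∂n| = 8.36×10⁻⁵ × 1.21 × 24.0 = 2.43×10⁻³ Pa/m
Isobar spacing: Δn = ΔP/|∂P/∂n| = 500 Pa / 2.43×10⁻³ Pa/m = 205675 m ≈ 206 km

206 km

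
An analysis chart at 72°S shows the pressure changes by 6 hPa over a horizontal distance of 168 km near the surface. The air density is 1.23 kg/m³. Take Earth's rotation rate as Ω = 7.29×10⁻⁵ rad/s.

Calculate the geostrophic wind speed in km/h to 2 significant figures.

Coriolis parameter at 72°S:
f = 2Ω sin φ = 2 × 7.29×10⁻⁵ × sin 72° = 1.39×10⁻⁴ s⁻¹
Pressure gradient: |∂P/∂n| = 600 Pa / 168000 m = 3.57×10⁻³ Pa/m
Geostrophic balance (pressure-gradient force = Coriolis force):
V_g = (1/(fρ)) |∂P/∂n| = 3.57×10⁻³ / (1.39×10⁻⁴ × 1.23) = 20.9 m/s
Converting: 20.9 m/s × 3.6 = 75 km/h

75 km/h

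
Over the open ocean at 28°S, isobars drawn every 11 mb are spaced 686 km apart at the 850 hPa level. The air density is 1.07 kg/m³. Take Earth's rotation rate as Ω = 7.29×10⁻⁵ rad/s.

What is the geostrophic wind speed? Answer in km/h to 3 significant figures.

Coriolis parameter at 28°S:
f = 2Ω sin φ = 2 × 7.29×10⁻⁵ × sin 28° = 6.84×10⁻⁵ s⁻¹
Pressure gradient: |∂P/∂n| = 1100 Pa / 686000 m = 1.60×10⁻³ Pa/m
Geostrophic balance (pressure-gradient force = Coriolis force):
V_g = (1/(fρ)) |∂P/∂n| = 1.60×10⁻³ / (6.84×10⁻⁵ × 1.07) = 21.9 m/s
Converting: 21.9 m/s × 3.6 = 78.8 km/h

78.8 km/h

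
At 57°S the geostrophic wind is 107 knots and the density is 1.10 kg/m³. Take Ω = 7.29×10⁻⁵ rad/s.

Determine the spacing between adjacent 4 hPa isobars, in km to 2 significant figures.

Coriolis parameter at 57°S:
f = 2Ω sin φ = 2 × 7.29×10⁻⁵ × sin 57° = 1.22×10⁻⁴ s⁻¹
Wind speed in SI: 107 knots = 55.0 m/s
Geostrophic balance rearranged: |∂P/∂n| = f ρ V_g
|∂P/∂n| = 1.22×10⁻⁴ × 1.10 × 55.0 = 7.40×10⁻³ Pa/m
Isobar spacing: Δn = ΔP/|∂P/∂n| = 400 Pa / 7.40×10⁻³ Pa/m = 54025 m ≈ 54 km

54 km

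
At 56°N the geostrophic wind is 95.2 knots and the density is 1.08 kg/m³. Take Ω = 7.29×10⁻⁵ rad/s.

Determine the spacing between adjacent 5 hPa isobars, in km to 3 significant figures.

78.2 km

Coriolis parameter at 56°N:
f = 2Ω sin φ = 2 × 7.29×10⁻⁵ × sin 56° = 1.21×10⁻⁴ s⁻¹
Wind speed in SI: 95.2 knots = 49.0 m/s
Geostrophic balance rearranged: |∂P/∂n| = f ρ V_g
|∂P/∂n| = 1.21×10⁻⁴ × 1.08 × 49.0 = 6.39×10⁻³ Pa/m
Isobar spacing: Δn = ΔP/|∂P/∂n| = 500 Pa / 6.39×10⁻³ Pa/m = 78206 m ≈ 78.2 km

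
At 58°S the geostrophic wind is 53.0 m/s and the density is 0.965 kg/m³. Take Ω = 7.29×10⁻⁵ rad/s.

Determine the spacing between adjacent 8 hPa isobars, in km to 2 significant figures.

Coriolis parameter at 58°S:
f = 2Ω sin φ = 2 × 7.29×10⁻⁵ × sin 58° = 1.24×10⁻⁴ s⁻¹
Geostrophic balance rearranged: |∂P/∂n| = f ρ V_g
|∂P/∂n| = 1.24×10⁻⁴ × 0.965 × 53.0 = 6.32×10⁻³ Pa/m
Isobar spacing: Δn = ΔP/|∂P/∂n| = 800 Pa / 6.32×10⁻³ Pa/m = 126505 m ≈ 130 km

130 km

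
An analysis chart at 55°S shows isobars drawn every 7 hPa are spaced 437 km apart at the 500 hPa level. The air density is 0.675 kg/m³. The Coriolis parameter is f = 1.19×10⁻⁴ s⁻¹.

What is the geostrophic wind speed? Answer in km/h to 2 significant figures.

72 km/h

Pressure gradient: |∂P/∂n| = 700 Pa / 437000 m = 1.60×10⁻³ Pa/m
Geostrophic balance (pressure-gradient force = Coriolis force):
V_g = (1/(fρ)) |∂P/∂n| = 1.60×10⁻³ / (1.19×10⁻⁴ × 0.675) = 19.9 m/s
Converting: 19.9 m/s × 3.6 = 72 km/h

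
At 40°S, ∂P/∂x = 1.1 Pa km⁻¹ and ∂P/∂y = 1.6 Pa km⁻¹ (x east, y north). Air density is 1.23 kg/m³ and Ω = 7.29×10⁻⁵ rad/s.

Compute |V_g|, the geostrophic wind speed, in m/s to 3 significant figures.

16.8 m/s

Coriolis parameter at 40°S:
f = 2Ω sin φ = 2 × 7.29×10⁻⁵ × sin 40° = 9.37×10⁻⁵ s⁻¹
In the Southern Hemisphere f is negative: f = −9.37×10⁻⁵ s⁻¹.
Component geostrophic relations (x east, y north):
u_g = −(1/(fρ)) ∂P/∂y,  v_g = (1/(fρ)) ∂P/∂x
u_g = −(1.6×10⁻³)/(−9.37×10⁻⁵ × 1.23) = 13.9 m/s;  v_g = (1.1×10⁻³)/(−9.37×10⁻⁵ × 1.23) = −9.54 m/s
|V_g| = √(u_g² + v_g²) = 16.8 m/s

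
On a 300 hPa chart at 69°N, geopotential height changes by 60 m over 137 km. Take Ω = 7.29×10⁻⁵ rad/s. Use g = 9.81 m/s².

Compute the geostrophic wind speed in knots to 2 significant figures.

61 knots

Coriolis parameter at 69°N:
f = 2Ω sin φ = 2 × 7.29×10⁻⁵ × sin 69° = 1.36×10⁻⁴ s⁻¹
Height gradient: |∂Z/∂n| = 60 m / 137000 m = 4.38×10⁻⁴
On a pressure surface, geostrophic balance gives V_g = (g/f)|∂Z/∂n|:
V_g = 9.81 × 4.38×10⁻⁴ / 1.36×10⁻⁴ = 31.6 m/s
Converting: 31.6 m/s × 1.944 = 61 knots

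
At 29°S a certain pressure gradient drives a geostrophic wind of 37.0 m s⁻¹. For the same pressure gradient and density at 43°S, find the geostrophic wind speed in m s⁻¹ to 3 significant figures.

26.3 m s⁻¹

With the same pressure gradient and density, V_g ∝ 1/f ∝ 1/sin φ.
V₂ = V₁ · sin φ₁ / sin φ₂ = 37.0 × sin 29° / sin 43°
V₂ = 37.0 × 0.4848/0.6820 = 26.3 m s⁻¹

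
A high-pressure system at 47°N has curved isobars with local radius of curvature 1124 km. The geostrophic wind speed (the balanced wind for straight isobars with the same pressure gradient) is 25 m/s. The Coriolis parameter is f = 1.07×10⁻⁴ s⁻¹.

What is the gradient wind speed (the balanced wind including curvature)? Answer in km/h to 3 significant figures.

128 km/h

Around a high, pressure-gradient force acts outward with centrifugal, so Coriolis balances both:
fV = (1/ρ)|∂P/∂n| + V²/R  →  V² − fR·V + fR·V_g = 0
With fR = 1.07×10⁻⁴ × 1124×10³ m = 120 m/s:
V = [fR − √((fR)² − 4 fR V_g)]/2 = [120 − √(120² − 4×120×25)]/2 = 35.4 m/s
Supergeostrophic (V > V_g = 25 m/s), as expected around a high.
Converting: 35.4 m/s × 3.6 = 128 km/h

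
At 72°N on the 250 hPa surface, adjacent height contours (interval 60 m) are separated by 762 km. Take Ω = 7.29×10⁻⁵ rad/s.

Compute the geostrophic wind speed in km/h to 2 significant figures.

20 km/h

Coriolis parameter at 72°N:
f = 2Ω sin φ = 2 × 7.29×10⁻⁵ × sin 72° = 1.39×10⁻⁴ s⁻¹
Height gradient: |∂Z/∂n| = 60 m / 762000 m = 7.87×10⁻⁵
On a pressure surface, geostrophic balance gives V_g = (g/f)|∂Z/∂n|:
V_g = 9.81 × 7.87×10⁻⁵ / 1.39×10⁻⁴ = 5.57 m/s
Converting: 5.57 m/s × 3.6 = 20 km/h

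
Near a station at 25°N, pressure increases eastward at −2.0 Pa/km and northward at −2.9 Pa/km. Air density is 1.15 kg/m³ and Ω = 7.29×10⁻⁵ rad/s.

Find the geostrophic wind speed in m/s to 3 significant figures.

Coriolis parameter at 25°N:
f = 2Ω sin φ = 2 × 7.29×10⁻⁵ × sin 25° = 6.16×10⁻⁵ s⁻¹
Component geostrophic relations (x east, y north):
u_g = −(1/(fρ)) ∂P/∂y,  v_g = (1/(fρ)) ∂P/∂x
u_g = −(−2.9×10⁻³)/(6.16×10⁻⁵ × 1.15) = 40.9 m/s;  v_g = (−2.0×10⁻³)/(6.16×10⁻⁵ × 1.15) = −28.2 m/s
|V_g| = √(u_g² + v_g²) = 49.7 m/s

49.7 m/s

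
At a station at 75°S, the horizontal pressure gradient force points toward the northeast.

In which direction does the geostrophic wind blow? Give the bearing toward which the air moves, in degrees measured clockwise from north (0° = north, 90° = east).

The pressure-gradient force points toward the northeast (bearing 045°).
Geostrophic balance: in the Southern Hemisphere the Coriolis force deflects motion to the left, so the geostrophic wind blows 90° to the left of the pressure-gradient force (low pressure on the right).
Rotating 045° by 90° counterclockwise gives 315° — the wind blows toward the northwest.

315°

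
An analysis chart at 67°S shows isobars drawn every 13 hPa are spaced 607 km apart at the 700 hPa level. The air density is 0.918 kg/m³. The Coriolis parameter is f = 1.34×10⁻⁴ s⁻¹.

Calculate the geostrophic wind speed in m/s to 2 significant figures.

17 m/s

Pressure gradient: |∂P/∂n| = 1300 Pa / 607000 m = 2.14×10⁻³ Pa/m
Geostrophic balance (pressure-gradient force = Coriolis force):
V_g = (1/(fρ)) |∂P/∂n| = 2.14×10⁻³ / (1.34×10⁻⁴ × 0.918) = 17.4 m/s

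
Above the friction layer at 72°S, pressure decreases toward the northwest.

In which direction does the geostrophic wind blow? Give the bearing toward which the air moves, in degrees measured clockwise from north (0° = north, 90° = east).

225°

The pressure-gradient force points toward the northwest (bearing 315°).
Geostrophic balance: in the Southern Hemisphere the Coriolis force deflects motion to the left, so the geostrophic wind blows 90° to the left of the pressure-gradient force (low pressure on the right).
Rotating 315° by 90° counterclockwise gives 225° — the wind blows toward the southwest.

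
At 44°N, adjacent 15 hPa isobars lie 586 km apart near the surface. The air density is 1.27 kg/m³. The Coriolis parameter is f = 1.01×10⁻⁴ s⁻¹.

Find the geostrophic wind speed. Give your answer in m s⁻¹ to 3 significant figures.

Pressure gradient: |∂P/∂n| = 1500 Pa / 586000 m = 2.56×10⁻³ Pa/m
Geostrophic balance (pressure-gradient force = Coriolis force):
V_g = (1/(fρ)) |∂P/∂n| = 2.56×10⁻³ / (1.01×10⁻⁴ × 1.27) = 20.0 m/s

20.0 m s⁻¹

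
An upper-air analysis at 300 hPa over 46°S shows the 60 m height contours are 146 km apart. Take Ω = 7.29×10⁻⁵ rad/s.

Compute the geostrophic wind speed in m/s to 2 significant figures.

38 m/s

Coriolis parameter at 46°S:
f = 2Ω sin φ = 2 × 7.29×10⁻⁵ × sin 46° = 1.05×10⁻⁴ s⁻¹
Height gradient: |∂Z/∂n| = 60 m / 146000 m = 4.11×10⁻⁴
On a pressure surface, geostrophic balance gives V_g = (g/f)|∂Z/∂n|:
V_g = 9.81 × 4.11×10⁻⁴ / 1.05×10⁻⁴ = 38.4 m/s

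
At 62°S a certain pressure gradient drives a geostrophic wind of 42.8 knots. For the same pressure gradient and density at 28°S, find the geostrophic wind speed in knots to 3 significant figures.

With the same pressure gradient and density, V_g ∝ 1/f ∝ 1/sin φ.
V₂ = V₁ · sin φ₁ / sin φ₂ = 42.8 × sin 62° / sin 28°
V₂ = 42.8 × 0.8829/0.4695 = 80.5 knots

80.5 knots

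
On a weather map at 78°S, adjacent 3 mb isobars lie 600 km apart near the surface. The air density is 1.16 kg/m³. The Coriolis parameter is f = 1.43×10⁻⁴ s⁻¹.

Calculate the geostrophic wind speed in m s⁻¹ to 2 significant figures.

3.0 m s⁻¹

Pressure gradient: |∂P/∂n| = 300 Pa / 600000 m = 5.00×10⁻⁴ Pa/m
Geostrophic balance (pressure-gradient force = Coriolis force):
V_g = (1/(fρ)) |∂P/∂n| = 5.00×10⁻⁴ / (1.43×10⁻⁴ × 1.16) = 3.01 m/s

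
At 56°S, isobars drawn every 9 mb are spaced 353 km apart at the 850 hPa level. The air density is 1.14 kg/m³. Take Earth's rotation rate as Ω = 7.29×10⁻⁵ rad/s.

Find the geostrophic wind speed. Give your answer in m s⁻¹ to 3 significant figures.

18.5 m s⁻¹

Coriolis parameter at 56°S:
f = 2Ω sin φ = 2 × 7.29×10⁻⁵ × sin 56° = 1.21×10⁻⁴ s⁻¹
Pressure gradient: |∂P/∂n| = 900 Pa / 353000 m = 2.55×10⁻³ Pa/m
Geostrophic balance (pressure-gradient force = Coriolis force):
V_g = (1/(fρ)) |∂P/∂n| = 2.55×10⁻³ / (1.21×10⁻⁴ × 1.14) = 18.5 m/s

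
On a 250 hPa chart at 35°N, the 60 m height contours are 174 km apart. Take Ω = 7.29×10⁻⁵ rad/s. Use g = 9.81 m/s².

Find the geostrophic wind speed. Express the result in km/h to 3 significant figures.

Coriolis parameter at 35°N:
f = 2Ω sin φ = 2 × 7.29×10⁻⁵ × sin 35° = 8.36×10⁻⁵ s⁻¹
Height gradient: |∂Z/∂n| = 60 m / 174000 m = 3.45×10⁻⁴
On a pressure surface, geostrophic balance gives V_g = (g/f)|∂Z/∂n|:
V_g = 9.81 × 3.45×10⁻⁴ / 8.36×10⁻⁵ = 40.5 m/s
Converting: 40.5 m/s × 3.6 = 146 km/h

146 km/h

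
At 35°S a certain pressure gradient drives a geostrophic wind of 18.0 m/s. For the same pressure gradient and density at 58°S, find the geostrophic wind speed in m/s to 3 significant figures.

With the same pressure gradient and density, V_g ∝ 1/f ∝ 1/sin φ.
V₂ = V₁ · sin φ₁ / sin φ₂ = 18.0 × sin 35° / sin 58°
V₂ = 18.0 × 0.5736/0.8480 = 12.2 m/s

12.2 m/s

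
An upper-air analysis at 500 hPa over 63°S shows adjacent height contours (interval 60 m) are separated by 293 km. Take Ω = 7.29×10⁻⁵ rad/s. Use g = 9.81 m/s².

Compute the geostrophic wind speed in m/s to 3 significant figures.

15.5 m/s

Coriolis parameter at 63°S:
f = 2Ω sin φ = 2 × 7.29×10⁻⁵ × sin 63° = 1.30×10⁻⁴ s⁻¹
Height gradient: |∂Z/∂n| = 60 m / 293000 m = 2.05×10⁻⁴
On a pressure surface, geostrophic balance gives V_g = (g/f)|∂Z/∂n|:
V_g = 9.81 × 2.05×10⁻⁴ / 1.30×10⁻⁴ = 15.5 m/s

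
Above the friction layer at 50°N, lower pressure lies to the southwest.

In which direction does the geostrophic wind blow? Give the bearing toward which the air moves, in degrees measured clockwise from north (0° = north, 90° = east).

The pressure-gradient force points toward the southwest (bearing 225°).
Geostrophic balance: in the Northern Hemisphere the Coriolis force deflects motion to the right, so the geostrophic wind blows 90° to the right of the pressure-gradient force (low pressure on the left).
Rotating 225° by 90° clockwise gives 315° — the wind blows toward the northwest.

315°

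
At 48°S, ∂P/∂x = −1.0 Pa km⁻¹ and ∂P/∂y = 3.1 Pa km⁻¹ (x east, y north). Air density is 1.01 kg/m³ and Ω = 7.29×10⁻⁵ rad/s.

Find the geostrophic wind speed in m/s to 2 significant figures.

Coriolis parameter at 48°S:
f = 2Ω sin φ = 2 × 7.29×10⁻⁵ × sin 48° = 1.08×10⁻⁴ s⁻¹
In the Southern Hemisphere f is negative: f = −1.08×10⁻⁴ s⁻¹.
Component geostrophic relations (x east, y north):
u_g = −(1/(fρ)) ∂P/∂y,  v_g = (1/(fρ)) ∂P/∂x
u_g = −(3.1×10⁻³)/(−1.08×10⁻⁴ × 1.01) = 28.3 m/s;  v_g = (−1.0×10⁻³)/(−1.08×10⁻⁴ × 1.01) = 9.14 m/s
|V_g| = √(u_g² + v_g²) = 29.8 m/s

30 m/s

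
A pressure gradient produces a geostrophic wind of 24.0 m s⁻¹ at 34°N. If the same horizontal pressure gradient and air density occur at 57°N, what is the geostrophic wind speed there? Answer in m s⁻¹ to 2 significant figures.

With the same pressure gradient and density, V_g ∝ 1/f ∝ 1/sin φ.
V₂ = V₁ · sin φ₁ / sin φ₂ = 24.0 × sin 34° / sin 57°
V₂ = 24.0 × 0.5592/0.8387 = 16 m s⁻¹

16 m s⁻¹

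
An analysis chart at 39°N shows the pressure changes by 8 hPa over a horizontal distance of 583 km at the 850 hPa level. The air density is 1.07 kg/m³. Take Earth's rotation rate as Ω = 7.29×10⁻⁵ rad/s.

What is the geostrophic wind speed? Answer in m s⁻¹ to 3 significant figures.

14.0 m s⁻¹

Coriolis parameter at 39°N:
f = 2Ω sin φ = 2 × 7.29×10⁻⁵ × sin 39° = 9.18×10⁻⁵ s⁻¹
Pressure gradient: |∂P/∂n| = 800 Pa / 583000 m = 1.37×10⁻³ Pa/m
Geostrophic balance (pressure-gradient force = Coriolis force):
V_g = (1/(fρ)) |∂P/∂n| = 1.37×10⁻³ / (9.18×10⁻⁵ × 1.07) = 14.0 m/s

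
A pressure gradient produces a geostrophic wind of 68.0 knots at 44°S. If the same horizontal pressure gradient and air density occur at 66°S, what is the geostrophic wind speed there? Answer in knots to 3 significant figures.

With the same pressure gradient and density, V_g ∝ 1/f ∝ 1/sin φ.
V₂ = V₁ · sin φ₁ / sin φ₂ = 68.0 × sin 44° / sin 66°
V₂ = 68.0 × 0.6947/0.9135 = 51.7 knots

51.7 knots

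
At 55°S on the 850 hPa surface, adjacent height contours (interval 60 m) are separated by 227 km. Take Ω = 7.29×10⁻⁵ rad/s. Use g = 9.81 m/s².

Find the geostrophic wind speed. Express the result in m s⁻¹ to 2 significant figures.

22 m s⁻¹

Coriolis parameter at 55°S:
f = 2Ω sin φ = 2 × 7.29×10⁻⁵ × sin 55° = 1.19×10⁻⁴ s⁻¹
Height gradient: |∂Z/∂n| = 60 m / 227000 m = 2.64×10⁻⁴
On a pressure surface, geostrophic balance gives V_g = (g/f)|∂Z/∂n|:
V_g = 9.81 × 2.64×10⁻⁴ / 1.19×10⁻⁴ = 21.7 m/s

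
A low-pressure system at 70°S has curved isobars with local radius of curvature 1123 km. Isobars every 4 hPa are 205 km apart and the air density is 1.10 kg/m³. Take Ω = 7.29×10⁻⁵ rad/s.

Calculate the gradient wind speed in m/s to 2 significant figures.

Coriolis parameter at 70°S:
f = 2Ω sin φ = 2 × 7.29×10⁻⁵ × sin 70° = 1.37×10⁻⁴ s⁻¹
Pressure gradient: |∂P/∂n| = 400 Pa / 205000 m = 1.95×10⁻³ Pa/m
Geostrophic speed: V_g = |∂P/∂n|/(fρ) = 1.95×10⁻³/(1.37×10⁻⁴ × 1.10) = 12.9 m/s
Around a low, centrifugal force acts outward with Coriolis, so pressure-gradient force balances both:
(1/ρ)|∂P/∂n| = fV + V²/R  →  V² + fR·V − fR·V_g = 0
With fR = 1.37×10⁻⁴ × 1123×10³ m = 154 m/s:
V = [−fR + √((fR)² + 4 fR V_g)]/2 = [−154 + √(154² + 4×154×12.9)]/2 = 12 m/s
Subgeostrophic (V < V_g = 12.9 m/s), as expected around a low.

12 m/s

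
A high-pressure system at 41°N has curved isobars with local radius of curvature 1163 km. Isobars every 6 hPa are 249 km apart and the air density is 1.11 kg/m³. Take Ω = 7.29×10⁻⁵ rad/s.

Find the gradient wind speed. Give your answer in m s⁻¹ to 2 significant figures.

32 m s⁻¹

Coriolis parameter at 41°N:
f = 2Ω sin φ = 2 × 7.29×10⁻⁵ × sin 41° = 9.57×10⁻⁵ s⁻¹
Pressure gradient: |∂P/∂n| = 600 Pa / 249000 m = 2.41×10⁻³ Pa/m
Geostrophic speed: V_g = |∂P/∂n|/(fρ) = 2.41×10⁻³/(9.57×10⁻⁵ × 1.11) = 22.7 m/s
Around a high, pressure-gradient force acts outward with centrifugal, so Coriolis balances both:
fV = (1/ρ)|∂P/∂n| + V²/R  →  V² − fR·V + fR·V_g = 0
With fR = 9.57×10⁻⁵ × 1163×10³ m = 111 m/s:
V = [fR − √((fR)² − 4 fR V_g)]/2 = [111 − √(111² − 4×111×22.7)]/2 = 31.8 m/s
Supergeostrophic (V > V_g = 22.7 m/s), as expected around a high.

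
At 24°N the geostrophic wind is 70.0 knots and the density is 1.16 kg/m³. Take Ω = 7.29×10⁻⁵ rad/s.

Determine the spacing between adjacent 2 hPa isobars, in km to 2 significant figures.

Coriolis parameter at 24°N:
f = 2Ω sin φ = 2 × 7.29×10⁻⁵ × sin 24° = 5.93×10⁻⁵ s⁻¹
Wind speed in SI: 70.0 knots = 36.0 m/s
Geostrophic balance rearranged: |∂P/∂n| = f ρ V_g
|∂P/∂n| = 5.93×10⁻⁵ × 1.16 × 36.0 = 2.48×10⁻³ Pa/m
Isobar spacing: Δn = ΔP/|∂P/∂n| = 200 Pa / 2.48×10⁻³ Pa/m = 80736 m ≈ 81 km

81 km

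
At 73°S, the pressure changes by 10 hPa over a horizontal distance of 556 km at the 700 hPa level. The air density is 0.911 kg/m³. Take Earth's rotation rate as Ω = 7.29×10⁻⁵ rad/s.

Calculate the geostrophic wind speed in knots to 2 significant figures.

28 knots

Coriolis parameter at 73°S:
f = 2Ω sin φ = 2 × 7.29×10⁻⁵ × sin 73° = 1.39×10⁻⁴ s⁻¹
Pressure gradient: |∂P/∂n| = 1000 Pa / 556000 m = 1.80×10⁻³ Pa/m
Geostrophic balance (pressure-gradient force = Coriolis force):
V_g = (1/(fρ)) |∂P/∂n| = 1.80×10⁻³ / (1.39×10⁻⁴ × 0.911) = 14.2 m/s
Converting: 14.2 m/s × 1.944 = 28 knots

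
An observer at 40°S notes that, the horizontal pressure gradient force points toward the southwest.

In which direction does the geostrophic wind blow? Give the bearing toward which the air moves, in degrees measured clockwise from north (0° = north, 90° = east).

135°

The pressure-gradient force points toward the southwest (bearing 225°).
Geostrophic balance: in the Southern Hemisphere the Coriolis force deflects motion to the left, so the geostrophic wind blows 90° to the left of the pressure-gradient force (low pressure on the right).
Rotating 225° by 90° counterclockwise gives 135° — the wind blows toward the southeast.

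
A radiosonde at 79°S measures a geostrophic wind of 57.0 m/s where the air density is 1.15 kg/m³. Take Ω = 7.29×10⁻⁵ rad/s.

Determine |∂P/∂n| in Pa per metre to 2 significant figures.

9.4×10⁻³ Pa/m

Coriolis parameter at 79°S:
f = 2Ω sin φ = 2 × 7.29×10⁻⁵ × sin 79° = 1.43×10⁻⁴ s⁻¹
Geostrophic balance rearranged: |∂P/∂n| = f ρ V_g
|∂P/∂n| = 1.43×10⁻⁴ × 1.15 × 57.0 = 9.38×10⁻³ Pa/m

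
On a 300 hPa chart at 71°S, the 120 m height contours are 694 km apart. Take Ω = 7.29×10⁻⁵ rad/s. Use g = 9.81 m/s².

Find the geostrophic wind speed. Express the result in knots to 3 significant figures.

23.9 knots

Coriolis parameter at 71°S:
f = 2Ω sin φ = 2 × 7.29×10⁻⁵ × sin 71° = 1.38×10⁻⁴ s⁻¹
Height gradient: |∂Z/∂n| = 120 m / 694000 m = 1.73×10⁻⁴
On a pressure surface, geostrophic balance gives V_g = (g/f)|∂Z/∂n|:
V_g = 9.81 × 1.73×10⁻⁴ / 1.38×10⁻⁴ = 12.3 m/s
Converting: 12.3 m/s × 1.944 = 23.9 knots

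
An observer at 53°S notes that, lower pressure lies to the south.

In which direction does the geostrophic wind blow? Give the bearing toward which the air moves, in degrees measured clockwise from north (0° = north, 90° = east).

The pressure-gradient force points toward the south (bearing 180°).
Geostrophic balance: in the Southern Hemisphere the Coriolis force deflects motion to the left, so the geostrophic wind blows 90° to the left of the pressure-gradient force (low pressure on the right).
Rotating 180° by 90° counterclockwise gives 090° — the wind blows toward the east.

090°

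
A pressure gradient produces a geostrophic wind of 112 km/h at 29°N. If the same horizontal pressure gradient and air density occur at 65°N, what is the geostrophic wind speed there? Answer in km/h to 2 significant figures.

With the same pressure gradient and density, V_g ∝ 1/f ∝ 1/sin φ.
V₂ = V₁ · sin φ₁ / sin φ₂ = 112 × sin 29° / sin 65°
V₂ = 112 × 0.4848/0.9063 = 60 km/h

60 km/h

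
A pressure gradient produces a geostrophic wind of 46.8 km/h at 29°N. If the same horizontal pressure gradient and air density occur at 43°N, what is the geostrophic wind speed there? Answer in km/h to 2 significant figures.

With the same pressure gradient and density, V_g ∝ 1/f ∝ 1/sin φ.
V₂ = V₁ · sin φ₁ / sin φ₂ = 46.8 × sin 29° / sin 43°
V₂ = 46.8 × 0.4848/0.6820 = 33 km/h

33 km/h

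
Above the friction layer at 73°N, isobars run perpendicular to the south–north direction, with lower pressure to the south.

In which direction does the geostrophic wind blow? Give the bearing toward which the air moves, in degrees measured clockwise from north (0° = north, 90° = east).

The pressure-gradient force points toward the south (bearing 180°).
Geostrophic balance: in the Northern Hemisphere the Coriolis force deflects motion to the right, so the geostrophic wind blows 90° to the right of the pressure-gradient force (low pressure on the left).
Rotating 180° by 90° clockwise gives 270° — the wind blows toward the west.

270°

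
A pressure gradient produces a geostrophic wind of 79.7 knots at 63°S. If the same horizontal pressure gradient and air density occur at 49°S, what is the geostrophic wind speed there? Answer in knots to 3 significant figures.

94.1 knots

With the same pressure gradient and density, V_g ∝ 1/f ∝ 1/sin φ.
V₂ = V₁ · sin φ₁ / sin φ₂ = 79.7 × sin 63° / sin 49°
V₂ = 79.7 × 0.8910/0.7547 = 94.1 knots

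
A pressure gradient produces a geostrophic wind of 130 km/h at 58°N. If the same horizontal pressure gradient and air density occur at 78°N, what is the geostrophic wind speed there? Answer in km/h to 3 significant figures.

113 km/h

With the same pressure gradient and density, V_g ∝ 1/f ∝ 1/sin φ.
V₂ = V₁ · sin φ₁ / sin φ₂ = 130 × sin 58° / sin 78°
V₂ = 130 × 0.8480/0.9781 = 113 km/h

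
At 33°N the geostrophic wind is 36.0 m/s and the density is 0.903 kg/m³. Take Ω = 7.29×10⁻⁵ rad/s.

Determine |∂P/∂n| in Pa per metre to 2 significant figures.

Coriolis parameter at 33°N:
f = 2Ω sin φ = 2 × 7.29×10⁻⁵ × sin 33° = 7.94×10⁻⁵ s⁻¹
Geostrophic balance rearranged: |∂P/∂n| = f ρ V_g
|∂P/∂n| = 7.94×10⁻⁵ × 0.903 × 36.0 = 2.58×10⁻³ Pa/m

2.6×10⁻³ Pa/m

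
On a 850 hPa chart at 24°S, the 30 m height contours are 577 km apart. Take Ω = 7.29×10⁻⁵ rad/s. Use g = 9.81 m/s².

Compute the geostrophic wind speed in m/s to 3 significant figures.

Coriolis parameter at 24°S:
f = 2Ω sin φ = 2 × 7.29×10⁻⁵ × sin 24° = 5.93×10⁻⁵ s⁻¹
Height gradient: |∂Z/∂n| = 30 m / 577000 m = 5.20×10⁻⁵
On a pressure surface, geostrophic balance gives V_g = (g/f)|∂Z/∂n|:
V_g = 9.81 × 5.20×10⁻⁵ / 5.93×10⁻⁵ = 8.60 m/s

8.60 m/s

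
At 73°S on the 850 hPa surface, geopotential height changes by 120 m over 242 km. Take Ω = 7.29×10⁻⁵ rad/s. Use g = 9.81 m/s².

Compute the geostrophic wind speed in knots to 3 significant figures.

Coriolis parameter at 73°S:
f = 2Ω sin φ = 2 × 7.29×10⁻⁵ × sin 73° = 1.39×10⁻⁴ s⁻¹
Height gradient: |∂Z/∂n| = 120 m / 242000 m = 4.96×10⁻⁴
On a pressure surface, geostrophic balance gives V_g = (g/f)|∂Z/∂n|:
V_g = 9.81 × 4.96×10⁻⁴ / 1.39×10⁻⁴ = 34.9 m/s
Converting: 34.9 m/s × 1.944 = 67.8 knots

67.8 knots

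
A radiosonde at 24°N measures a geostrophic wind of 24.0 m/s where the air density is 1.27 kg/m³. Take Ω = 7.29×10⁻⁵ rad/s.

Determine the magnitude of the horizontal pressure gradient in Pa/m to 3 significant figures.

1.81×10⁻³ Pa/m

Coriolis parameter at 24°N:
f = 2Ω sin φ = 2 × 7.29×10⁻⁵ × sin 24° = 5.93×10⁻⁵ s⁻¹
Geostrophic balance rearranged: |∂P/∂n| = f ρ V_g
|∂P/∂n| = 5.93×10⁻⁵ × 1.27 × 24.0 = 1.81×10⁻³ Pa/m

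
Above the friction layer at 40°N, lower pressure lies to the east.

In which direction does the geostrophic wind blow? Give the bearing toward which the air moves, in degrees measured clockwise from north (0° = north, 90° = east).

The pressure-gradient force points toward the east (bearing 090°).
Geostrophic balance: in the Northern Hemisphere the Coriolis force deflects motion to the right, so the geostrophic wind blows 90° to the right of the pressure-gradient force (low pressure on the left).
Rotating 090° by 90° clockwise gives 180° — the wind blows toward the south.

180°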